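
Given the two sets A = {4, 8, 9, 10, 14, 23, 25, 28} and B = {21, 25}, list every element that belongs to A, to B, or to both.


A ∪ B = all elements in A or B (or both)
A = {4, 8, 9, 10, 14, 23, 25, 28}
B = {21, 25}
A ∪ B = {4, 8, 9, 10, 14, 21, 23, 25, 28}

A ∪ B = {4, 8, 9, 10, 14, 21, 23, 25, 28}


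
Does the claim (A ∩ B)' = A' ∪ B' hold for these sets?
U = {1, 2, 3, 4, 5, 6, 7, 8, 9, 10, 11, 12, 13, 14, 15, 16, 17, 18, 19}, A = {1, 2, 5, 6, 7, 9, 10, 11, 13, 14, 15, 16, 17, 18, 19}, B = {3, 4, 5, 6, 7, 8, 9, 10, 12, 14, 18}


LHS: A ∩ B = {5, 6, 7, 9, 10, 14, 18}
(A ∩ B)' = U \ (A ∩ B) = {1, 2, 3, 4, 8, 11, 12, 13, 15, 16, 17, 19}
A' = {3, 4, 8, 12}, B' = {1, 2, 11, 13, 15, 16, 17, 19}
Claimed RHS: A' ∪ B' = {1, 2, 3, 4, 8, 11, 12, 13, 15, 16, 17, 19}
Identity is VALID: LHS = RHS = {1, 2, 3, 4, 8, 11, 12, 13, 15, 16, 17, 19} ✓

Identity is valid. (A ∩ B)' = A' ∪ B' = {1, 2, 3, 4, 8, 11, 12, 13, 15, 16, 17, 19}


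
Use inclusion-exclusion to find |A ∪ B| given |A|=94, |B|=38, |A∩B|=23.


|A ∪ B| = |A| + |B| - |A ∩ B|
= 94 + 38 - 23
= 109

|A ∪ B| = 109


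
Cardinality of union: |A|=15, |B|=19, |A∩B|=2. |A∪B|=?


|A ∪ B| = |A| + |B| - |A ∩ B|
= 15 + 19 - 2
= 32

|A ∪ B| = 32


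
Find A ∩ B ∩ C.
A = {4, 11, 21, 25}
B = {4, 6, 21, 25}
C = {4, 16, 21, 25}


A ∩ B = {4, 21, 25}
(A ∩ B) ∩ C = {4, 21, 25}

A ∩ B ∩ C = {4, 21, 25}


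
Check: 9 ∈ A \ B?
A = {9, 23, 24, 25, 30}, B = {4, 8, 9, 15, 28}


A = {9, 23, 24, 25, 30}, B = {4, 8, 9, 15, 28}
A \ B = elements in A but not in B
A \ B = {23, 24, 25, 30}
Checking if 9 ∈ A \ B
9 is not in A \ B → False

9 ∉ A \ B


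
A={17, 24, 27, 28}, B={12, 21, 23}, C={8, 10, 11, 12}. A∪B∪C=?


A ∪ B = {12, 17, 21, 23, 24, 27, 28}
(A ∪ B) ∪ C = {8, 10, 11, 12, 17, 21, 23, 24, 27, 28}

A ∪ B ∪ C = {8, 10, 11, 12, 17, 21, 23, 24, 27, 28}


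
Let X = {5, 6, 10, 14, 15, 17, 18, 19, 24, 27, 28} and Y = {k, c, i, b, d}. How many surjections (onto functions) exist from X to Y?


n = |X| = 11, k = |Y| = 5. Surjections via inclusion-exclusion:
S(n,k) = Σ(-1)^i × C(k,i) × (k-i)^n, i=0 to k
i=0: (-1)^0×C(5,0)×5^11 = 48828125
i=1: (-1)^1×C(5,1)×4^11 = -20971520
i=2: (-1)^2×C(5,2)×3^11 = 1771470
i=3: (-1)^3×C(5,3)×2^11 = -20480
i=4: (-1)^4×C(5,4)×1^11 = 5
i=5: (-1)^5×C(5,5)×0^11 = 0
Total = 29607600

Number of surjections = 29607600


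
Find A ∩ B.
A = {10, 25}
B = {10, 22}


A ∩ B = elements in both A and B
A = {10, 25}
B = {10, 22}
A ∩ B = {10}

A ∩ B = {10}


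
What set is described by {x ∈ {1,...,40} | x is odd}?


Checking each candidate:
Condition: odd numbers in {1,...,40}
Result = {1, 3, 5, 7, 9, 11, 13, 15, 17, 19, 21, 23, 25, 27, 29, 31, 33, 35, 37, 39}

{1, 3, 5, 7, 9, 11, 13, 15, 17, 19, 21, 23, 25, 27, 29, 31, 33, 35, 37, 39}


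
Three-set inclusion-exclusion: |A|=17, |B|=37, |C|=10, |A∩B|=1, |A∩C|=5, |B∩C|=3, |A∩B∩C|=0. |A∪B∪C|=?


|A∪B∪C| = |A|+|B|+|C| - |A∩B|-|A∩C|-|B∩C| + |A∩B∩C|
= 17+37+10 - 1-5-3 + 0
= 64 - 9 + 0
= 55

|A ∪ B ∪ C| = 55


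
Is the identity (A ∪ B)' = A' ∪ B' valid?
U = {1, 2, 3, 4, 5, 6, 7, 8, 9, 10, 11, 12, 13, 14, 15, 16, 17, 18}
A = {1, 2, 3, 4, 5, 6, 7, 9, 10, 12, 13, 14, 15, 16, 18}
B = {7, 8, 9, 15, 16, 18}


LHS: A ∪ B = {1, 2, 3, 4, 5, 6, 7, 8, 9, 10, 12, 13, 14, 15, 16, 18}
(A ∪ B)' = U \ (A ∪ B) = {11, 17}
A' = {8, 11, 17}, B' = {1, 2, 3, 4, 5, 6, 10, 11, 12, 13, 14, 17}
Claimed RHS: A' ∪ B' = {1, 2, 3, 4, 5, 6, 8, 10, 11, 12, 13, 14, 17}
Identity is INVALID: LHS = {11, 17} but the RHS claimed here equals {1, 2, 3, 4, 5, 6, 8, 10, 11, 12, 13, 14, 17}. The correct form is (A ∪ B)' = A' ∩ B'.

Identity is invalid: (A ∪ B)' = {11, 17} but A' ∪ B' = {1, 2, 3, 4, 5, 6, 8, 10, 11, 12, 13, 14, 17}. The correct De Morgan law is (A ∪ B)' = A' ∩ B'.


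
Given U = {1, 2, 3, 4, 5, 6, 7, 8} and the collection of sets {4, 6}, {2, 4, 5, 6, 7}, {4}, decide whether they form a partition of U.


A partition requires: (1) non-empty parts, (2) pairwise disjoint, (3) union = U
Parts: {4, 6}, {2, 4, 5, 6, 7}, {4}
Union of parts: {2, 4, 5, 6, 7}
U = {1, 2, 3, 4, 5, 6, 7, 8}
All non-empty? True
Pairwise disjoint? False
Covers U? False

No, not a valid partition


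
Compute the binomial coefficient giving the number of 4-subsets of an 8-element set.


C(n,k) = n! / (k!(n-k)!)
C(8,4) = 8! / (4!4!)
= 70

C(8,4) = 70


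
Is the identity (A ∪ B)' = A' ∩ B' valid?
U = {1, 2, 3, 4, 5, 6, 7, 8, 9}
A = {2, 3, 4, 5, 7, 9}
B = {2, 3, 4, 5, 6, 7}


LHS: A ∪ B = {2, 3, 4, 5, 6, 7, 9}
(A ∪ B)' = U \ (A ∪ B) = {1, 8}
A' = {1, 6, 8}, B' = {1, 8, 9}
Claimed RHS: A' ∩ B' = {1, 8}
Identity is VALID: LHS = RHS = {1, 8} ✓

Identity is valid. (A ∪ B)' = A' ∩ B' = {1, 8}


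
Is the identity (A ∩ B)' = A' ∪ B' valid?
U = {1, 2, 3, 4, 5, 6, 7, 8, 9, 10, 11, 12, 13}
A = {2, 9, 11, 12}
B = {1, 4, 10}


LHS: A ∩ B = ∅
(A ∩ B)' = U \ (A ∩ B) = {1, 2, 3, 4, 5, 6, 7, 8, 9, 10, 11, 12, 13}
A' = {1, 3, 4, 5, 6, 7, 8, 10, 13}, B' = {2, 3, 5, 6, 7, 8, 9, 11, 12, 13}
Claimed RHS: A' ∪ B' = {1, 2, 3, 4, 5, 6, 7, 8, 9, 10, 11, 12, 13}
Identity is VALID: LHS = RHS = {1, 2, 3, 4, 5, 6, 7, 8, 9, 10, 11, 12, 13} ✓

Identity is valid. (A ∩ B)' = A' ∪ B' = {1, 2, 3, 4, 5, 6, 7, 8, 9, 10, 11, 12, 13}


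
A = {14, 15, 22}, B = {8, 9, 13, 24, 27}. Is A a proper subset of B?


A ⊂ B requires: A ⊆ B AND A ≠ B.
A ⊆ B? No
A ⊄ B, so A is not a proper subset.

No, A is not a proper subset of B


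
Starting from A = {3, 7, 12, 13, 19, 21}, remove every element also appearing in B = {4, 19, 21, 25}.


A \ B = elements in A but not in B
A = {3, 7, 12, 13, 19, 21}
B = {4, 19, 21, 25}
Remove from A any elements in B
A \ B = {3, 7, 12, 13}

A \ B = {3, 7, 12, 13}


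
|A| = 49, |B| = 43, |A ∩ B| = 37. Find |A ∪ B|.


|A ∪ B| = |A| + |B| - |A ∩ B|
= 49 + 43 - 37
= 55

|A ∪ B| = 55


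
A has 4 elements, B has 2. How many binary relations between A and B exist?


A relation from A to B is any subset of A × B.
|A × B| = 4 × 2 = 8
# relations = 2^|A × B| = 2^8 = 256

Number of relations = 256


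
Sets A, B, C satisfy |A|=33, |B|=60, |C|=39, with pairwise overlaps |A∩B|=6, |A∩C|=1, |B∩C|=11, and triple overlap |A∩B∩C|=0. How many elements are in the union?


|A∪B∪C| = |A|+|B|+|C| - |A∩B|-|A∩C|-|B∩C| + |A∩B∩C|
= 33+60+39 - 6-1-11 + 0
= 132 - 18 + 0
= 114

|A ∪ B ∪ C| = 114


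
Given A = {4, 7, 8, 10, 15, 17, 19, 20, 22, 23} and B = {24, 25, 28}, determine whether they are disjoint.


Disjoint means A ∩ B = ∅.
A ∩ B = ∅
A ∩ B = ∅, so A and B are disjoint.

Yes, A and B are disjoint


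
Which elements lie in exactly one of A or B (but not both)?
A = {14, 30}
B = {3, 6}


A △ B = (A \ B) ∪ (B \ A) = elements in exactly one of A or B
A \ B = {14, 30}
B \ A = {3, 6}
A △ B = {3, 6, 14, 30}

A △ B = {3, 6, 14, 30}


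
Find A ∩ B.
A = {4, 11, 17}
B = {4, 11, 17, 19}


A ∩ B = elements in both A and B
A = {4, 11, 17}
B = {4, 11, 17, 19}
A ∩ B = {4, 11, 17}

A ∩ B = {4, 11, 17}


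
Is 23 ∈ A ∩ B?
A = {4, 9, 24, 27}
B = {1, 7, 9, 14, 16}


A = {4, 9, 24, 27}, B = {1, 7, 9, 14, 16}
A ∩ B = elements in both A and B
A ∩ B = {9}
Checking if 23 ∈ A ∩ B
23 is not in A ∩ B → False

23 ∉ A ∩ B


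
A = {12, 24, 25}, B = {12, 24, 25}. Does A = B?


Two sets are equal iff they have exactly the same elements.
A = {12, 24, 25}
B = {12, 24, 25}
Same elements → A = B

Yes, A = B


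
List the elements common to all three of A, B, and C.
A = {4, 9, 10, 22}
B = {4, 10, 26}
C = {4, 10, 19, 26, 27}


A ∩ B = {4, 10}
(A ∩ B) ∩ C = {4, 10}

A ∩ B ∩ C = {4, 10}


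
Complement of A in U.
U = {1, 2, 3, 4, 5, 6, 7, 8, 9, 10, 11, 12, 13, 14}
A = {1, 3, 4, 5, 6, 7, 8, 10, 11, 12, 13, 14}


Aᶜ = U \ A = elements in U but not in A
U = {1, 2, 3, 4, 5, 6, 7, 8, 9, 10, 11, 12, 13, 14}
A = {1, 3, 4, 5, 6, 7, 8, 10, 11, 12, 13, 14}
Aᶜ = {2, 9}

Aᶜ = {2, 9}


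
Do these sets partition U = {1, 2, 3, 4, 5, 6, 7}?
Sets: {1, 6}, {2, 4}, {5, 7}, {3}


A partition requires: (1) non-empty parts, (2) pairwise disjoint, (3) union = U
Parts: {1, 6}, {2, 4}, {5, 7}, {3}
Union of parts: {1, 2, 3, 4, 5, 6, 7}
U = {1, 2, 3, 4, 5, 6, 7}
All non-empty? True
Pairwise disjoint? True
Covers U? True

Yes, valid partition


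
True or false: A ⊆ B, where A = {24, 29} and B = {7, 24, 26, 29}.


A ⊆ B means every element of A is in B.
All elements of A are in B.
So A ⊆ B.

Yes, A ⊆ B


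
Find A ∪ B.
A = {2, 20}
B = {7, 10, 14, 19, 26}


A ∪ B = all elements in A or B (or both)
A = {2, 20}
B = {7, 10, 14, 19, 26}
A ∪ B = {2, 7, 10, 14, 19, 20, 26}

A ∪ B = {2, 7, 10, 14, 19, 20, 26}


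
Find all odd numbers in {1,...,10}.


Checking each candidate:
Condition: odd numbers in {1,...,10}
Result = {1, 3, 5, 7, 9}

{1, 3, 5, 7, 9}


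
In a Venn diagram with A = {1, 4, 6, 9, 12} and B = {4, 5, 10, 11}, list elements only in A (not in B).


A = {1, 4, 6, 9, 12}
B = {4, 5, 10, 11}
Region: only in A (not in B)
Elements: {1, 6, 9, 12}

Elements only in A (not in B): {1, 6, 9, 12}


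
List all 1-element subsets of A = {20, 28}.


|A| = 2, so A has C(2,1) = 2 subsets of size 1.
Enumerate by choosing 1 elements from A at a time:
{20}, {28}

1-element subsets (2 total): {20}, {28}


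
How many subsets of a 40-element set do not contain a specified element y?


Subsets of A avoiding y are subsets of A \ {y}, which has 39 elements.
Count = 2^(n-1) = 2^39
= 549755813888

Number of subsets avoiding y = 549755813888


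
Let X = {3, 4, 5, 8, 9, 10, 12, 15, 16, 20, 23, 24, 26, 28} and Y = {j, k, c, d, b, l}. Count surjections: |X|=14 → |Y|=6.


n = |X| = 14, k = |Y| = 6. Surjections via inclusion-exclusion:
S(n,k) = Σ(-1)^i × C(k,i) × (k-i)^n, i=0 to k
i=0: (-1)^0×C(6,0)×6^14 = 78364164096
i=1: (-1)^1×C(6,1)×5^14 = -36621093750
i=2: (-1)^2×C(6,2)×4^14 = 4026531840
i=3: (-1)^3×C(6,3)×3^14 = -95659380
i=4: (-1)^4×C(6,4)×2^14 = 245760
i=5: (-1)^5×C(6,5)×1^14 = -6
i=6: (-1)^6×C(6,6)×0^14 = 0
Total = 45674188560

Number of surjections = 45674188560


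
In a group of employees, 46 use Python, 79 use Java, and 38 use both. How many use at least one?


|A ∪ B| = |A| + |B| - |A ∩ B|
= 46 + 79 - 38
= 87

|A ∪ B| = 87


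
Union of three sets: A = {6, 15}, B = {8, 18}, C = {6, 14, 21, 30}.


A ∪ B = {6, 8, 15, 18}
(A ∪ B) ∪ C = {6, 8, 14, 15, 18, 21, 30}

A ∪ B ∪ C = {6, 8, 14, 15, 18, 21, 30}


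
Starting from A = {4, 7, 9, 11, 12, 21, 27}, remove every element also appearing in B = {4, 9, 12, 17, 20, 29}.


A \ B = elements in A but not in B
A = {4, 7, 9, 11, 12, 21, 27}
B = {4, 9, 12, 17, 20, 29}
Remove from A any elements in B
A \ B = {7, 11, 21, 27}

A \ B = {7, 11, 21, 27}


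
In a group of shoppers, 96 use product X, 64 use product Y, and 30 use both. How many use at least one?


|A ∪ B| = |A| + |B| - |A ∩ B|
= 96 + 64 - 30
= 130

|A ∪ B| = 130


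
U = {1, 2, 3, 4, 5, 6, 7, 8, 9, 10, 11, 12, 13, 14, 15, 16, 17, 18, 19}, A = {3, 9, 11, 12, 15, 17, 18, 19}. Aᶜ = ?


Aᶜ = U \ A = elements in U but not in A
U = {1, 2, 3, 4, 5, 6, 7, 8, 9, 10, 11, 12, 13, 14, 15, 16, 17, 18, 19}
A = {3, 9, 11, 12, 15, 17, 18, 19}
Aᶜ = {1, 2, 4, 5, 6, 7, 8, 10, 13, 14, 16}

Aᶜ = {1, 2, 4, 5, 6, 7, 8, 10, 13, 14, 16}


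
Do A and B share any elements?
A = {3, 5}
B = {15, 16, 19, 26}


Disjoint means A ∩ B = ∅.
A ∩ B = ∅
A ∩ B = ∅, so A and B are disjoint.

No — A and B share no elements (A ∩ B = ∅), so they are disjoint


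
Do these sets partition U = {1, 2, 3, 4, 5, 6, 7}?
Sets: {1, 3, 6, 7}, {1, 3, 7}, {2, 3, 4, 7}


A partition requires: (1) non-empty parts, (2) pairwise disjoint, (3) union = U
Parts: {1, 3, 6, 7}, {1, 3, 7}, {2, 3, 4, 7}
Union of parts: {1, 2, 3, 4, 6, 7}
U = {1, 2, 3, 4, 5, 6, 7}
All non-empty? True
Pairwise disjoint? False
Covers U? False

No, not a valid partition


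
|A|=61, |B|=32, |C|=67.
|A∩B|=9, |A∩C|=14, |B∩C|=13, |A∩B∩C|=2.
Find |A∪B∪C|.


|A∪B∪C| = |A|+|B|+|C| - |A∩B|-|A∩C|-|B∩C| + |A∩B∩C|
= 61+32+67 - 9-14-13 + 2
= 160 - 36 + 2
= 126

|A ∪ B ∪ C| = 126


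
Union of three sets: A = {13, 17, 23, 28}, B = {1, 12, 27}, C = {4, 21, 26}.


A ∪ B = {1, 12, 13, 17, 23, 27, 28}
(A ∪ B) ∪ C = {1, 4, 12, 13, 17, 21, 23, 26, 27, 28}

A ∪ B ∪ C = {1, 4, 12, 13, 17, 21, 23, 26, 27, 28}


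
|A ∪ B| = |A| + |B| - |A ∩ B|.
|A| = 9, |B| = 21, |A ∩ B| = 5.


|A ∪ B| = |A| + |B| - |A ∩ B|
= 9 + 21 - 5
= 25

|A ∪ B| = 25


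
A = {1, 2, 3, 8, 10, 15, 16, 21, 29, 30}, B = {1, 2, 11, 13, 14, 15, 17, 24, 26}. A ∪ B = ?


A ∪ B = all elements in A or B (or both)
A = {1, 2, 3, 8, 10, 15, 16, 21, 29, 30}
B = {1, 2, 11, 13, 14, 15, 17, 24, 26}
A ∪ B = {1, 2, 3, 8, 10, 11, 13, 14, 15, 16, 17, 21, 24, 26, 29, 30}

A ∪ B = {1, 2, 3, 8, 10, 11, 13, 14, 15, 16, 17, 21, 24, 26, 29, 30}


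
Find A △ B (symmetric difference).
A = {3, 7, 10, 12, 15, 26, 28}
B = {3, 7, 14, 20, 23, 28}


A △ B = (A \ B) ∪ (B \ A) = elements in exactly one of A or B
A \ B = {10, 12, 15, 26}
B \ A = {14, 20, 23}
A △ B = {10, 12, 14, 15, 20, 23, 26}

A △ B = {10, 12, 14, 15, 20, 23, 26}


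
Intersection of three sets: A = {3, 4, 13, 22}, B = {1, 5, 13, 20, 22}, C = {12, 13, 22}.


A ∩ B = {13, 22}
(A ∩ B) ∩ C = {13, 22}

A ∩ B ∩ C = {13, 22}


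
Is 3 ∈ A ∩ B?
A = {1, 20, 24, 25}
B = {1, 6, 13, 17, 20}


A = {1, 20, 24, 25}, B = {1, 6, 13, 17, 20}
A ∩ B = elements in both A and B
A ∩ B = {1, 20}
Checking if 3 ∈ A ∩ B
3 is not in A ∩ B → False

3 ∉ A ∩ B


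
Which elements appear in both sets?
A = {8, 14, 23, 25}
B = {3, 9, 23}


A ∩ B = elements in both A and B
A = {8, 14, 23, 25}
B = {3, 9, 23}
A ∩ B = {23}

A ∩ B = {23}


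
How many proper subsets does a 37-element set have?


Total subsets = 2^n = 2^37 = 137438953472
Proper subsets exclude the set itself: 2^n - 1
= 137438953472 - 1
= 137438953471

Number of proper subsets = 137438953471


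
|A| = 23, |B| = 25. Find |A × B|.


|A × B| = |A| × |B|
= 23 × 25
= 575

|A × B| = 575


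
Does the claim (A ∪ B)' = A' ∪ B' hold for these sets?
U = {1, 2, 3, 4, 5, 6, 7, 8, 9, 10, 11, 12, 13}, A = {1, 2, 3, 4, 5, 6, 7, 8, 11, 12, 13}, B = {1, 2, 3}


LHS: A ∪ B = {1, 2, 3, 4, 5, 6, 7, 8, 11, 12, 13}
(A ∪ B)' = U \ (A ∪ B) = {9, 10}
A' = {9, 10}, B' = {4, 5, 6, 7, 8, 9, 10, 11, 12, 13}
Claimed RHS: A' ∪ B' = {4, 5, 6, 7, 8, 9, 10, 11, 12, 13}
Identity is INVALID: LHS = {9, 10} but the RHS claimed here equals {4, 5, 6, 7, 8, 9, 10, 11, 12, 13}. The correct form is (A ∪ B)' = A' ∩ B'.

Identity is invalid: (A ∪ B)' = {9, 10} but A' ∪ B' = {4, 5, 6, 7, 8, 9, 10, 11, 12, 13}. The correct De Morgan law is (A ∪ B)' = A' ∩ B'.


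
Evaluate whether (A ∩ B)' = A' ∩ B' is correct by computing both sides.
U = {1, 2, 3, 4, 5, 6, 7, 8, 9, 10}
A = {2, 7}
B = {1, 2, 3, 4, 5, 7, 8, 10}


LHS: A ∩ B = {2, 7}
(A ∩ B)' = U \ (A ∩ B) = {1, 3, 4, 5, 6, 8, 9, 10}
A' = {1, 3, 4, 5, 6, 8, 9, 10}, B' = {6, 9}
Claimed RHS: A' ∩ B' = {6, 9}
Identity is INVALID: LHS = {1, 3, 4, 5, 6, 8, 9, 10} but the RHS claimed here equals {6, 9}. The correct form is (A ∩ B)' = A' ∪ B'.

Identity is invalid: (A ∩ B)' = {1, 3, 4, 5, 6, 8, 9, 10} but A' ∩ B' = {6, 9}. The correct De Morgan law is (A ∩ B)' = A' ∪ B'.


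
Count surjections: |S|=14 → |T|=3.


n = |S| = 14, k = |T| = 3. Surjections via inclusion-exclusion:
S(n,k) = Σ(-1)^i × C(k,i) × (k-i)^n, i=0 to k
i=0: (-1)^0×C(3,0)×3^14 = 4782969
i=1: (-1)^1×C(3,1)×2^14 = -49152
i=2: (-1)^2×C(3,2)×1^14 = 3
i=3: (-1)^3×C(3,3)×0^14 = 0
Total = 4733820

Number of surjections = 4733820


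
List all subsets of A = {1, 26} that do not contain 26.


A subset of A that omits 26 is a subset of A \ {26}, so there are 2^(n-1) = 2^1 = 2 of them.
Subsets excluding 26: ∅, {1}

Subsets excluding 26 (2 total): ∅, {1}


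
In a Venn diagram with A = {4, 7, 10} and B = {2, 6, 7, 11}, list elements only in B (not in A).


A = {4, 7, 10}
B = {2, 6, 7, 11}
Region: only in B (not in A)
Elements: {2, 6, 11}

Elements only in B (not in A): {2, 6, 11}


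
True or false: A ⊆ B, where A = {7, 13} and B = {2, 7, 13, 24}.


A ⊆ B means every element of A is in B.
All elements of A are in B.
So A ⊆ B.

Yes, A ⊆ B


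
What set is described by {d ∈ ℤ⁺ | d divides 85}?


Checking each candidate:
Condition: positive divisors of 85
Result = {1, 5, 17, 85}

{1, 5, 17, 85}


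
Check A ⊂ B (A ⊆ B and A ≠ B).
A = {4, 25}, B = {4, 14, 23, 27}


A ⊂ B requires: A ⊆ B AND A ≠ B.
A ⊆ B? No
A ⊄ B, so A is not a proper subset.

No, A is not a proper subset of B


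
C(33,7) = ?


C(n,k) = n! / (k!(n-k)!)
C(33,7) = 33! / (7!26!)
= 4272048

C(33,7) = 4272048


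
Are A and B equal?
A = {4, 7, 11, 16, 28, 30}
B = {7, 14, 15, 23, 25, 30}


Two sets are equal iff they have exactly the same elements.
A = {4, 7, 11, 16, 28, 30}
B = {7, 14, 15, 23, 25, 30}
Differences: {4, 11, 14, 15, 16, 23, 25, 28}
A ≠ B

No, A ≠ B


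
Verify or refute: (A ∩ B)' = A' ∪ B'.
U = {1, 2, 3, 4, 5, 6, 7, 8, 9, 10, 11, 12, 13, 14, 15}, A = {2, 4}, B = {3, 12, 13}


LHS: A ∩ B = ∅
(A ∩ B)' = U \ (A ∩ B) = {1, 2, 3, 4, 5, 6, 7, 8, 9, 10, 11, 12, 13, 14, 15}
A' = {1, 3, 5, 6, 7, 8, 9, 10, 11, 12, 13, 14, 15}, B' = {1, 2, 4, 5, 6, 7, 8, 9, 10, 11, 14, 15}
Claimed RHS: A' ∪ B' = {1, 2, 3, 4, 5, 6, 7, 8, 9, 10, 11, 12, 13, 14, 15}
Identity is VALID: LHS = RHS = {1, 2, 3, 4, 5, 6, 7, 8, 9, 10, 11, 12, 13, 14, 15} ✓

Identity is valid. (A ∩ B)' = A' ∪ B' = {1, 2, 3, 4, 5, 6, 7, 8, 9, 10, 11, 12, 13, 14, 15}


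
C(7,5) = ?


C(n,k) = n! / (k!(n-k)!)
C(7,5) = 7! / (5!2!)
= 21

C(7,5) = 21


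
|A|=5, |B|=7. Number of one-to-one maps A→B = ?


An injection sends each of |A| = 5 inputs to a distinct output in B.
# injections = |B|·(|B|-1)·…·(|B|-|A|+1) = 7! / (7 - 5)!
= 7 × 6 × 5 × 4 × 3
= 2520

Number of injections = 2520


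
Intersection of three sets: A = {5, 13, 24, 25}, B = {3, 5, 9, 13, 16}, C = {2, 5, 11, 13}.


A ∩ B = {5, 13}
(A ∩ B) ∩ C = {5, 13}

A ∩ B ∩ C = {5, 13}


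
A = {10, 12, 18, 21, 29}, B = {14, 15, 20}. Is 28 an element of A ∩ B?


A = {10, 12, 18, 21, 29}, B = {14, 15, 20}
A ∩ B = elements in both A and B
A ∩ B = ∅
Checking if 28 ∈ A ∩ B
28 is not in A ∩ B → False

28 ∉ A ∩ B


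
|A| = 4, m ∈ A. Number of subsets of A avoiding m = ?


Subsets of A avoiding m are subsets of A \ {m}, which has 3 elements.
Count = 2^(n-1) = 2^3
= 8

Number of subsets avoiding m = 8


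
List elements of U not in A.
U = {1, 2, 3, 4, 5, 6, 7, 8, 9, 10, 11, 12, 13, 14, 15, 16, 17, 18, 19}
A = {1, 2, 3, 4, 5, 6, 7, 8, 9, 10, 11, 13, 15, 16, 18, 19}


Aᶜ = U \ A = elements in U but not in A
U = {1, 2, 3, 4, 5, 6, 7, 8, 9, 10, 11, 12, 13, 14, 15, 16, 17, 18, 19}
A = {1, 2, 3, 4, 5, 6, 7, 8, 9, 10, 11, 13, 15, 16, 18, 19}
Aᶜ = {12, 14, 17}

Aᶜ = {12, 14, 17}


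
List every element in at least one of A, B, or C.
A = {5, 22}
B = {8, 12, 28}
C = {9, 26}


A ∪ B = {5, 8, 12, 22, 28}
(A ∪ B) ∪ C = {5, 8, 9, 12, 22, 26, 28}

A ∪ B ∪ C = {5, 8, 9, 12, 22, 26, 28}


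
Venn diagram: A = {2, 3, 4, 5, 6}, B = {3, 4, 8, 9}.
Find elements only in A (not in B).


A = {2, 3, 4, 5, 6}
B = {3, 4, 8, 9}
Region: only in A (not in B)
Elements: {2, 5, 6}

Elements only in A (not in B): {2, 5, 6}


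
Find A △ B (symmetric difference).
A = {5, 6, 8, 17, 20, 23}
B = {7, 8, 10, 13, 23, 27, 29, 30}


A △ B = (A \ B) ∪ (B \ A) = elements in exactly one of A or B
A \ B = {5, 6, 17, 20}
B \ A = {7, 10, 13, 27, 29, 30}
A △ B = {5, 6, 7, 10, 13, 17, 20, 27, 29, 30}

A △ B = {5, 6, 7, 10, 13, 17, 20, 27, 29, 30}


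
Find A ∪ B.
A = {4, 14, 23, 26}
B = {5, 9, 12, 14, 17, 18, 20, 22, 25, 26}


A ∪ B = all elements in A or B (or both)
A = {4, 14, 23, 26}
B = {5, 9, 12, 14, 17, 18, 20, 22, 25, 26}
A ∪ B = {4, 5, 9, 12, 14, 17, 18, 20, 22, 23, 25, 26}

A ∪ B = {4, 5, 9, 12, 14, 17, 18, 20, 22, 23, 25, 26}


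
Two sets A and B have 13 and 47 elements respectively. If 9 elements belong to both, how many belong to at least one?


|A ∪ B| = |A| + |B| - |A ∩ B|
= 13 + 47 - 9
= 51

|A ∪ B| = 51


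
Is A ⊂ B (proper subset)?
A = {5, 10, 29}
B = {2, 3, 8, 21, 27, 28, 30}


A ⊂ B requires: A ⊆ B AND A ≠ B.
A ⊆ B? No
A ⊄ B, so A is not a proper subset.

No, A is not a proper subset of B


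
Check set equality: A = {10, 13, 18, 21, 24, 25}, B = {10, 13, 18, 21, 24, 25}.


Two sets are equal iff they have exactly the same elements.
A = {10, 13, 18, 21, 24, 25}
B = {10, 13, 18, 21, 24, 25}
Same elements → A = B

Yes, A = B


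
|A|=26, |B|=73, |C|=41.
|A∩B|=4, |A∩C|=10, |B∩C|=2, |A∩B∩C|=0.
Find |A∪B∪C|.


|A∪B∪C| = |A|+|B|+|C| - |A∩B|-|A∩C|-|B∩C| + |A∩B∩C|
= 26+73+41 - 4-10-2 + 0
= 140 - 16 + 0
= 124

|A ∪ B ∪ C| = 124


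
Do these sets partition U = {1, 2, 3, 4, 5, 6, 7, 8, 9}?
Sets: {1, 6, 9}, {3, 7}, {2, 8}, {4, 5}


A partition requires: (1) non-empty parts, (2) pairwise disjoint, (3) union = U
Parts: {1, 6, 9}, {3, 7}, {2, 8}, {4, 5}
Union of parts: {1, 2, 3, 4, 5, 6, 7, 8, 9}
U = {1, 2, 3, 4, 5, 6, 7, 8, 9}
All non-empty? True
Pairwise disjoint? True
Covers U? True

Yes, valid partition


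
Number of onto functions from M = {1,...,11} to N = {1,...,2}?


n = |M| = 11, k = |N| = 2. Surjections via inclusion-exclusion:
S(n,k) = Σ(-1)^i × C(k,i) × (k-i)^n, i=0 to k
i=0: (-1)^0×C(2,0)×2^11 = 2048
i=1: (-1)^1×C(2,1)×1^11 = -2
i=2: (-1)^2×C(2,2)×0^11 = 0
Total = 2046

Number of surjections = 2046


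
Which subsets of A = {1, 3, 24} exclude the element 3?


A subset of A that omits 3 is a subset of A \ {3}, so there are 2^(n-1) = 2^2 = 4 of them.
Subsets excluding 3: ∅, {1}, {24}, {1, 24}

Subsets excluding 3 (4 total): ∅, {1}, {24}, {1, 24}


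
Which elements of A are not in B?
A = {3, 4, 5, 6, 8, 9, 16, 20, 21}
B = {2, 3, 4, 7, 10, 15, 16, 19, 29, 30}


A \ B = elements in A but not in B
A = {3, 4, 5, 6, 8, 9, 16, 20, 21}
B = {2, 3, 4, 7, 10, 15, 16, 19, 29, 30}
Remove from A any elements in B
A \ B = {5, 6, 8, 9, 20, 21}

A \ B = {5, 6, 8, 9, 20, 21}


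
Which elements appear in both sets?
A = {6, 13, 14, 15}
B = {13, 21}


A ∩ B = elements in both A and B
A = {6, 13, 14, 15}
B = {13, 21}
A ∩ B = {13}

A ∩ B = {13}


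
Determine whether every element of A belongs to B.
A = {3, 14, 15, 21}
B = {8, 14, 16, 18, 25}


A ⊆ B means every element of A is in B.
Elements in A not in B: {3, 15, 21}
So A ⊄ B.

No, A ⊄ B


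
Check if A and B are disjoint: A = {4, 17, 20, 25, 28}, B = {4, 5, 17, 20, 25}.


Disjoint means A ∩ B = ∅.
A ∩ B = {4, 17, 20, 25}
A ∩ B ≠ ∅, so A and B are NOT disjoint.

No, A and B are not disjoint (A ∩ B = {4, 17, 20, 25})


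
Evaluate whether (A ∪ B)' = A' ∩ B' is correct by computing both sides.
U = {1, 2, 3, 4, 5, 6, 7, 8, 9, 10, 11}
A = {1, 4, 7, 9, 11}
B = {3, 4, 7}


LHS: A ∪ B = {1, 3, 4, 7, 9, 11}
(A ∪ B)' = U \ (A ∪ B) = {2, 5, 6, 8, 10}
A' = {2, 3, 5, 6, 8, 10}, B' = {1, 2, 5, 6, 8, 9, 10, 11}
Claimed RHS: A' ∩ B' = {2, 5, 6, 8, 10}
Identity is VALID: LHS = RHS = {2, 5, 6, 8, 10} ✓

Identity is valid. (A ∪ B)' = A' ∩ B' = {2, 5, 6, 8, 10}


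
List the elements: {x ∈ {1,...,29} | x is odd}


Checking each candidate:
Condition: odd numbers in {1,...,29}
Result = {1, 3, 5, 7, 9, 11, 13, 15, 17, 19, 21, 23, 25, 27, 29}

{1, 3, 5, 7, 9, 11, 13, 15, 17, 19, 21, 23, 25, 27, 29}


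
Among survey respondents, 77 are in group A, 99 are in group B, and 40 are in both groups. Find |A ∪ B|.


|A ∪ B| = |A| + |B| - |A ∩ B|
= 77 + 99 - 40
= 136

|A ∪ B| = 136


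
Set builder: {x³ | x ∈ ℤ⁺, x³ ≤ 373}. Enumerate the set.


Checking each candidate:
Condition: positive perfect cubes ≤ 373
Result = {1, 8, 27, 64, 125, 216, 343}

{1, 8, 27, 64, 125, 216, 343}


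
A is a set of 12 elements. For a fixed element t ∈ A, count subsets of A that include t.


Subsets of A containing t correspond to subsets of A \ {t}, which has 11 elements.
Count = 2^(n-1) = 2^11
= 2048

Number of subsets containing t = 2048


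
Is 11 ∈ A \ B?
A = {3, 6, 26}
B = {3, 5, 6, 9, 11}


A = {3, 6, 26}, B = {3, 5, 6, 9, 11}
A \ B = elements in A but not in B
A \ B = {26}
Checking if 11 ∈ A \ B
11 is not in A \ B → False

11 ∉ A \ B


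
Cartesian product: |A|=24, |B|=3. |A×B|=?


|A × B| = |A| × |B|
= 24 × 3
= 72

|A × B| = 72


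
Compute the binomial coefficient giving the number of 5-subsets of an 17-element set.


C(n,k) = n! / (k!(n-k)!)
C(17,5) = 17! / (5!12!)
= 6188

C(17,5) = 6188


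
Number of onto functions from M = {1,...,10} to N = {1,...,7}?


n = |M| = 10, k = |N| = 7. Surjections via inclusion-exclusion:
S(n,k) = Σ(-1)^i × C(k,i) × (k-i)^n, i=0 to k
i=0: (-1)^0×C(7,0)×7^10 = 282475249
i=1: (-1)^1×C(7,1)×6^10 = -423263232
i=2: (-1)^2×C(7,2)×5^10 = 205078125
i=3: (-1)^3×C(7,3)×4^10 = -36700160
i=4: (-1)^4×C(7,4)×3^10 = 2066715
i=5: (-1)^5×C(7,5)×2^10 = -21504
i=6: (-1)^6×C(7,6)×1^10 = 7
i=7: (-1)^7×C(7,7)×0^10 = 0
Total = 29635200

Number of surjections = 29635200


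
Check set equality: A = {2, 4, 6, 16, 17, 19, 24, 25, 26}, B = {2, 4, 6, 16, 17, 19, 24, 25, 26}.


Two sets are equal iff they have exactly the same elements.
A = {2, 4, 6, 16, 17, 19, 24, 25, 26}
B = {2, 4, 6, 16, 17, 19, 24, 25, 26}
Same elements → A = B

Yes, A = B


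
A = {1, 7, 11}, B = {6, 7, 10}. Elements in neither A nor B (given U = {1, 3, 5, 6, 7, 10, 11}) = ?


A = {1, 7, 11}
B = {6, 7, 10}
Region: in neither A nor B (given U = {1, 3, 5, 6, 7, 10, 11})
Elements: {3, 5}

Elements in neither A nor B (given U = {1, 3, 5, 6, 7, 10, 11}): {3, 5}


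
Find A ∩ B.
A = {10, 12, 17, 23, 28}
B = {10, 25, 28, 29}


A ∩ B = elements in both A and B
A = {10, 12, 17, 23, 28}
B = {10, 25, 28, 29}
A ∩ B = {10, 28}

A ∩ B = {10, 28}


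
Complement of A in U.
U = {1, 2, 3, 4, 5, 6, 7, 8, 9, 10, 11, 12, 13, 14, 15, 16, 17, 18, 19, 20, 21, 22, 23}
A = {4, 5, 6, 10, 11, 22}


Aᶜ = U \ A = elements in U but not in A
U = {1, 2, 3, 4, 5, 6, 7, 8, 9, 10, 11, 12, 13, 14, 15, 16, 17, 18, 19, 20, 21, 22, 23}
A = {4, 5, 6, 10, 11, 22}
Aᶜ = {1, 2, 3, 7, 8, 9, 12, 13, 14, 15, 16, 17, 18, 19, 20, 21, 23}

Aᶜ = {1, 2, 3, 7, 8, 9, 12, 13, 14, 15, 16, 17, 18, 19, 20, 21, 23}


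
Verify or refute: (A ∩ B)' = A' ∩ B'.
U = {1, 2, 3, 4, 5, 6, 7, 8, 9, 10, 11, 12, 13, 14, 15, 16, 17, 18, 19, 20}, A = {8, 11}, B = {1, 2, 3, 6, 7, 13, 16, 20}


LHS: A ∩ B = ∅
(A ∩ B)' = U \ (A ∩ B) = {1, 2, 3, 4, 5, 6, 7, 8, 9, 10, 11, 12, 13, 14, 15, 16, 17, 18, 19, 20}
A' = {1, 2, 3, 4, 5, 6, 7, 9, 10, 12, 13, 14, 15, 16, 17, 18, 19, 20}, B' = {4, 5, 8, 9, 10, 11, 12, 14, 15, 17, 18, 19}
Claimed RHS: A' ∩ B' = {4, 5, 9, 10, 12, 14, 15, 17, 18, 19}
Identity is INVALID: LHS = {1, 2, 3, 4, 5, 6, 7, 8, 9, 10, 11, 12, 13, 14, 15, 16, 17, 18, 19, 20} but the RHS claimed here equals {4, 5, 9, 10, 12, 14, 15, 17, 18, 19}. The correct form is (A ∩ B)' = A' ∪ B'.

Identity is invalid: (A ∩ B)' = {1, 2, 3, 4, 5, 6, 7, 8, 9, 10, 11, 12, 13, 14, 15, 16, 17, 18, 19, 20} but A' ∩ B' = {4, 5, 9, 10, 12, 14, 15, 17, 18, 19}. The correct De Morgan law is (A ∩ B)' = A' ∪ B'.


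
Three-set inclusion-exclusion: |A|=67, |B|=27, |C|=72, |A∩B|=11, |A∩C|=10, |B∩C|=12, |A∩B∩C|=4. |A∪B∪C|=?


|A∪B∪C| = |A|+|B|+|C| - |A∩B|-|A∩C|-|B∩C| + |A∩B∩C|
= 67+27+72 - 11-10-12 + 4
= 166 - 33 + 4
= 137

|A ∪ B ∪ C| = 137


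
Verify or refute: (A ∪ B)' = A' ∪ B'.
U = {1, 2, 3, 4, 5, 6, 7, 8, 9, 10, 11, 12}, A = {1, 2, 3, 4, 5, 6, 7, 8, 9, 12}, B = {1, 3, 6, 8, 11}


LHS: A ∪ B = {1, 2, 3, 4, 5, 6, 7, 8, 9, 11, 12}
(A ∪ B)' = U \ (A ∪ B) = {10}
A' = {10, 11}, B' = {2, 4, 5, 7, 9, 10, 12}
Claimed RHS: A' ∪ B' = {2, 4, 5, 7, 9, 10, 11, 12}
Identity is INVALID: LHS = {10} but the RHS claimed here equals {2, 4, 5, 7, 9, 10, 11, 12}. The correct form is (A ∪ B)' = A' ∩ B'.

Identity is invalid: (A ∪ B)' = {10} but A' ∪ B' = {2, 4, 5, 7, 9, 10, 11, 12}. The correct De Morgan law is (A ∪ B)' = A' ∩ B'.


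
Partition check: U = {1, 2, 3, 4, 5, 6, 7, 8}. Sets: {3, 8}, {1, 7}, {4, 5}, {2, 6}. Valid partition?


A partition requires: (1) non-empty parts, (2) pairwise disjoint, (3) union = U
Parts: {3, 8}, {1, 7}, {4, 5}, {2, 6}
Union of parts: {1, 2, 3, 4, 5, 6, 7, 8}
U = {1, 2, 3, 4, 5, 6, 7, 8}
All non-empty? True
Pairwise disjoint? True
Covers U? True

Yes, valid partition


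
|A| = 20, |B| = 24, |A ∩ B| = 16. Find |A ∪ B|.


|A ∪ B| = |A| + |B| - |A ∩ B|
= 20 + 24 - 16
= 28

|A ∪ B| = 28


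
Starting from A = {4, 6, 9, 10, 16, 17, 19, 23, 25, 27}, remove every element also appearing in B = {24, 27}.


A \ B = elements in A but not in B
A = {4, 6, 9, 10, 16, 17, 19, 23, 25, 27}
B = {24, 27}
Remove from A any elements in B
A \ B = {4, 6, 9, 10, 16, 17, 19, 23, 25}

A \ B = {4, 6, 9, 10, 16, 17, 19, 23, 25}


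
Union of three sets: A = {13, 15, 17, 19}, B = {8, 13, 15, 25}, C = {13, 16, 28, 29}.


A ∪ B = {8, 13, 15, 17, 19, 25}
(A ∪ B) ∪ C = {8, 13, 15, 16, 17, 19, 25, 28, 29}

A ∪ B ∪ C = {8, 13, 15, 16, 17, 19, 25, 28, 29}


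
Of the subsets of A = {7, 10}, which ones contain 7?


A subset of A contains 7 iff the remaining 1 elements form any subset of A \ {7}.
Count: 2^(n-1) = 2^1 = 2
Subsets containing 7: {7}, {7, 10}

Subsets containing 7 (2 total): {7}, {7, 10}


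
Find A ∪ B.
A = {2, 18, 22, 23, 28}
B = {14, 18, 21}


A ∪ B = all elements in A or B (or both)
A = {2, 18, 22, 23, 28}
B = {14, 18, 21}
A ∪ B = {2, 14, 18, 21, 22, 23, 28}

A ∪ B = {2, 14, 18, 21, 22, 23, 28}


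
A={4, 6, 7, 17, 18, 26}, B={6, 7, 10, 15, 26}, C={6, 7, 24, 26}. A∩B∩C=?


A ∩ B = {6, 7, 26}
(A ∩ B) ∩ C = {6, 7, 26}

A ∩ B ∩ C = {6, 7, 26}


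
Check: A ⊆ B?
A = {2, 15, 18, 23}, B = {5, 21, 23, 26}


A ⊆ B means every element of A is in B.
Elements in A not in B: {2, 15, 18}
So A ⊄ B.

No, A ⊄ B


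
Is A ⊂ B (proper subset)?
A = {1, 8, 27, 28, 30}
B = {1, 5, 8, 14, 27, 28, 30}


A ⊂ B requires: A ⊆ B AND A ≠ B.
A ⊆ B? Yes
A = B? No
A ⊂ B: Yes (A is a proper subset of B)

Yes, A ⊂ B


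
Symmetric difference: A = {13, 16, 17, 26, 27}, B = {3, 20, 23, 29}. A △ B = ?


A △ B = (A \ B) ∪ (B \ A) = elements in exactly one of A or B
A \ B = {13, 16, 17, 26, 27}
B \ A = {3, 20, 23, 29}
A △ B = {3, 13, 16, 17, 20, 23, 26, 27, 29}

A △ B = {3, 13, 16, 17, 20, 23, 26, 27, 29}


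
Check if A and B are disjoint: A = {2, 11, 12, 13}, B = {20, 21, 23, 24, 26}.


Disjoint means A ∩ B = ∅.
A ∩ B = ∅
A ∩ B = ∅, so A and B are disjoint.

Yes, A and B are disjoint


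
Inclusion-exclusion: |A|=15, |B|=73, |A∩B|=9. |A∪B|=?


|A ∪ B| = |A| + |B| - |A ∩ B|
= 15 + 73 - 9
= 79

|A ∪ B| = 79


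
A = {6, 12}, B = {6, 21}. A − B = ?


A \ B = elements in A but not in B
A = {6, 12}
B = {6, 21}
Remove from A any elements in B
A \ B = {12}

A \ B = {12}


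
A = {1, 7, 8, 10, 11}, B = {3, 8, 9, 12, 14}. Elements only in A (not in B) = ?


A = {1, 7, 8, 10, 11}
B = {3, 8, 9, 12, 14}
Region: only in A (not in B)
Elements: {1, 7, 10, 11}

Elements only in A (not in B): {1, 7, 10, 11}


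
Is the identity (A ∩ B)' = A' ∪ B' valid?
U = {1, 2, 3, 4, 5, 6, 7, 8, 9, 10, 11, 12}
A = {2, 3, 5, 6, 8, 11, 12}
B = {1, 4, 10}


LHS: A ∩ B = ∅
(A ∩ B)' = U \ (A ∩ B) = {1, 2, 3, 4, 5, 6, 7, 8, 9, 10, 11, 12}
A' = {1, 4, 7, 9, 10}, B' = {2, 3, 5, 6, 7, 8, 9, 11, 12}
Claimed RHS: A' ∪ B' = {1, 2, 3, 4, 5, 6, 7, 8, 9, 10, 11, 12}
Identity is VALID: LHS = RHS = {1, 2, 3, 4, 5, 6, 7, 8, 9, 10, 11, 12} ✓

Identity is valid. (A ∩ B)' = A' ∪ B' = {1, 2, 3, 4, 5, 6, 7, 8, 9, 10, 11, 12}


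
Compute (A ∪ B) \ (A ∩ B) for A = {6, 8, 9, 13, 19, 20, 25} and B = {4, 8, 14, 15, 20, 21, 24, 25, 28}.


A △ B = (A \ B) ∪ (B \ A) = elements in exactly one of A or B
A \ B = {6, 9, 13, 19}
B \ A = {4, 14, 15, 21, 24, 28}
A △ B = {4, 6, 9, 13, 14, 15, 19, 21, 24, 28}

A △ B = {4, 6, 9, 13, 14, 15, 19, 21, 24, 28}


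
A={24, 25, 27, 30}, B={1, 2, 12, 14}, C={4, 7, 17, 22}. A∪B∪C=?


A ∪ B = {1, 2, 12, 14, 24, 25, 27, 30}
(A ∪ B) ∪ C = {1, 2, 4, 7, 12, 14, 17, 22, 24, 25, 27, 30}

A ∪ B ∪ C = {1, 2, 4, 7, 12, 14, 17, 22, 24, 25, 27, 30}


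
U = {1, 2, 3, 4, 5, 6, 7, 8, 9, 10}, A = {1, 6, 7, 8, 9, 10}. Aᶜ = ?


Aᶜ = U \ A = elements in U but not in A
U = {1, 2, 3, 4, 5, 6, 7, 8, 9, 10}
A = {1, 6, 7, 8, 9, 10}
Aᶜ = {2, 3, 4, 5}

Aᶜ = {2, 3, 4, 5}


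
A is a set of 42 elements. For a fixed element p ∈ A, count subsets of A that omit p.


Subsets of A avoiding p are subsets of A \ {p}, which has 41 elements.
Count = 2^(n-1) = 2^41
= 2199023255552

Number of subsets avoiding p = 2199023255552


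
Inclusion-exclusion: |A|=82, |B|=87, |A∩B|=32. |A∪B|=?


|A ∪ B| = |A| + |B| - |A ∩ B|
= 82 + 87 - 32
= 137

|A ∪ B| = 137


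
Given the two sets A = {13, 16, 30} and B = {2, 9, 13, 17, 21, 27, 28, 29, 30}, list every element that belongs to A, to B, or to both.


A ∪ B = all elements in A or B (or both)
A = {13, 16, 30}
B = {2, 9, 13, 17, 21, 27, 28, 29, 30}
A ∪ B = {2, 9, 13, 16, 17, 21, 27, 28, 29, 30}

A ∪ B = {2, 9, 13, 16, 17, 21, 27, 28, 29, 30}


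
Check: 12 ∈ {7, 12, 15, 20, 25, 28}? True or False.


A = {7, 12, 15, 20, 25, 28}
Checking if 12 is in A
12 is in A → True

12 ∈ A


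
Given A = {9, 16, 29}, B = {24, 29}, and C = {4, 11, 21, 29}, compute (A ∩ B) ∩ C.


A ∩ B = {29}
(A ∩ B) ∩ C = {29}

A ∩ B ∩ C = {29}


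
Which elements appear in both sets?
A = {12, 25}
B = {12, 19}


A ∩ B = elements in both A and B
A = {12, 25}
B = {12, 19}
A ∩ B = {12}

A ∩ B = {12}


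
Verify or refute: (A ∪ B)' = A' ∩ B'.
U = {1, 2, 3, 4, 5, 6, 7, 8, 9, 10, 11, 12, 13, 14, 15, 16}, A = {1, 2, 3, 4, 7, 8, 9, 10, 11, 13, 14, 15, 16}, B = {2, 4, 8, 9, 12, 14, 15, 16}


LHS: A ∪ B = {1, 2, 3, 4, 7, 8, 9, 10, 11, 12, 13, 14, 15, 16}
(A ∪ B)' = U \ (A ∪ B) = {5, 6}
A' = {5, 6, 12}, B' = {1, 3, 5, 6, 7, 10, 11, 13}
Claimed RHS: A' ∩ B' = {5, 6}
Identity is VALID: LHS = RHS = {5, 6} ✓

Identity is valid. (A ∪ B)' = A' ∩ B' = {5, 6}


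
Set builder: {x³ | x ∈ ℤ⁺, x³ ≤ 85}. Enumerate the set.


Checking each candidate:
Condition: positive perfect cubes ≤ 85
Result = {1, 8, 27, 64}

{1, 8, 27, 64}


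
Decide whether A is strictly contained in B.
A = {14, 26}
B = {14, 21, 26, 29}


A ⊂ B requires: A ⊆ B AND A ≠ B.
A ⊆ B? Yes
A = B? No
A ⊂ B: Yes (A is a proper subset of B)

Yes, A ⊂ B


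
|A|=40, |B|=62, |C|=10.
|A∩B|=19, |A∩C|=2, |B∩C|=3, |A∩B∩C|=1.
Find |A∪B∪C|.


|A∪B∪C| = |A|+|B|+|C| - |A∩B|-|A∩C|-|B∩C| + |A∩B∩C|
= 40+62+10 - 19-2-3 + 1
= 112 - 24 + 1
= 89

|A ∪ B ∪ C| = 89


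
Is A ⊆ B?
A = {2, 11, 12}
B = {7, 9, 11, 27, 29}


A ⊆ B means every element of A is in B.
Elements in A not in B: {2, 12}
So A ⊄ B.

No, A ⊄ B


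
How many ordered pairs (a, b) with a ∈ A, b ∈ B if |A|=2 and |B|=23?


|A × B| = |A| × |B|
= 2 × 23
= 46

|A × B| = 46


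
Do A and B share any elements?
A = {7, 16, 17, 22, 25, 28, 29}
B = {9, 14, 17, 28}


Disjoint means A ∩ B = ∅.
A ∩ B = {17, 28}
A ∩ B ≠ ∅, so A and B are NOT disjoint.

Yes — A and B share the element(s) of A ∩ B = {17, 28}, so they are not disjoint


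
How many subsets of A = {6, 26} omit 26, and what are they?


A subset of A that omits 26 is a subset of A \ {26}, so there are 2^(n-1) = 2^1 = 2 of them.
Subsets excluding 26: ∅, {6}

Subsets excluding 26 (2 total): ∅, {6}


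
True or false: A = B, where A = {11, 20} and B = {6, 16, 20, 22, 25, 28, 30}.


Two sets are equal iff they have exactly the same elements.
A = {11, 20}
B = {6, 16, 20, 22, 25, 28, 30}
Differences: {6, 11, 16, 22, 25, 28, 30}
A ≠ B

No, A ≠ B


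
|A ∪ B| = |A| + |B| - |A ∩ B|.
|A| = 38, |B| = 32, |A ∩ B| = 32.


|A ∪ B| = |A| + |B| - |A ∩ B|
= 38 + 32 - 32
= 38

|A ∪ B| = 38


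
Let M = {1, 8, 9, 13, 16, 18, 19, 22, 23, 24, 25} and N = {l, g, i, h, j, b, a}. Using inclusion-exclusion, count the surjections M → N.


n = |M| = 11, k = |N| = 7. Surjections via inclusion-exclusion:
S(n,k) = Σ(-1)^i × C(k,i) × (k-i)^n, i=0 to k
i=0: (-1)^0×C(7,0)×7^11 = 1977326743
i=1: (-1)^1×C(7,1)×6^11 = -2539579392
i=2: (-1)^2×C(7,2)×5^11 = 1025390625
i=3: (-1)^3×C(7,3)×4^11 = -146800640
i=4: (-1)^4×C(7,4)×3^11 = 6200145
i=5: (-1)^5×C(7,5)×2^11 = -43008
i=6: (-1)^6×C(7,6)×1^11 = 7
i=7: (-1)^7×C(7,7)×0^11 = 0
Total = 322494480

Number of surjections = 322494480


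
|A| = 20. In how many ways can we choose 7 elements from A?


C(n,k) = n! / (k!(n-k)!)
C(20,7) = 20! / (7!13!)
= 77520

C(20,7) = 77520


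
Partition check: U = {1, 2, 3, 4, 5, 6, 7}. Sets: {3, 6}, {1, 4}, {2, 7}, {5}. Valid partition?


A partition requires: (1) non-empty parts, (2) pairwise disjoint, (3) union = U
Parts: {3, 6}, {1, 4}, {2, 7}, {5}
Union of parts: {1, 2, 3, 4, 5, 6, 7}
U = {1, 2, 3, 4, 5, 6, 7}
All non-empty? True
Pairwise disjoint? True
Covers U? True

Yes, valid partition


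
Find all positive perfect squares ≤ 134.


Checking each candidate:
Condition: positive perfect squares ≤ 134
Result = {1, 4, 9, 16, 25, 36, 49, 64, 81, 100, 121}

{1, 4, 9, 16, 25, 36, 49, 64, 81, 100, 121}


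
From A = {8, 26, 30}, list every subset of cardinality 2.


|A| = 3, so A has C(3,2) = 3 subsets of size 2.
Enumerate by choosing 2 elements from A at a time:
{8, 26}, {8, 30}, {26, 30}

2-element subsets (3 total): {8, 26}, {8, 30}, {26, 30}


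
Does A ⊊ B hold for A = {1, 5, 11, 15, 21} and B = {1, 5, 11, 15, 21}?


A ⊂ B requires: A ⊆ B AND A ≠ B.
A ⊆ B? Yes
A = B? Yes
A = B, so A is not a PROPER subset.

No, A is not a proper subset of B


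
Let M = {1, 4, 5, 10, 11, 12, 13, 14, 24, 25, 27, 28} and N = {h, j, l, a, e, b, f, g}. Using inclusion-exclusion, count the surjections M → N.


n = |M| = 12, k = |N| = 8. Surjections via inclusion-exclusion:
S(n,k) = Σ(-1)^i × C(k,i) × (k-i)^n, i=0 to k
i=0: (-1)^0×C(8,0)×8^12 = 68719476736
i=1: (-1)^1×C(8,1)×7^12 = -110730297608
i=2: (-1)^2×C(8,2)×6^12 = 60949905408
i=3: (-1)^3×C(8,3)×5^12 = -13671875000
i=4: (-1)^4×C(8,4)×4^12 = 1174405120
i=5: (-1)^5×C(8,5)×3^12 = -29760696
i=6: (-1)^6×C(8,6)×2^12 = 114688
i=7: (-1)^7×C(8,7)×1^12 = -8
i=8: (-1)^8×C(8,8)×0^12 = 0
Total = 6411968640

Number of surjections = 6411968640


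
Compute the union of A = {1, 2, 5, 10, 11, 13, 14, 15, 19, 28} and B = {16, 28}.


A ∪ B = all elements in A or B (or both)
A = {1, 2, 5, 10, 11, 13, 14, 15, 19, 28}
B = {16, 28}
A ∪ B = {1, 2, 5, 10, 11, 13, 14, 15, 16, 19, 28}

A ∪ B = {1, 2, 5, 10, 11, 13, 14, 15, 16, 19, 28}


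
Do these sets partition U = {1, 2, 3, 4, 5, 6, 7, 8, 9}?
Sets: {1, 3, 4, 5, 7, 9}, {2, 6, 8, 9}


A partition requires: (1) non-empty parts, (2) pairwise disjoint, (3) union = U
Parts: {1, 3, 4, 5, 7, 9}, {2, 6, 8, 9}
Union of parts: {1, 2, 3, 4, 5, 6, 7, 8, 9}
U = {1, 2, 3, 4, 5, 6, 7, 8, 9}
All non-empty? True
Pairwise disjoint? False
Covers U? True

No, not a valid partition


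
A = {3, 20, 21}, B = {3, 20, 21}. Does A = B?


Two sets are equal iff they have exactly the same elements.
A = {3, 20, 21}
B = {3, 20, 21}
Same elements → A = B

Yes, A = B
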